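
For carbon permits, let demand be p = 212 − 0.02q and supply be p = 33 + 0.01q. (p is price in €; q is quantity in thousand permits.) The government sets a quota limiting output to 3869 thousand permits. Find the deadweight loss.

€66003.08 thousand

Competitive equilibrium: 212 − 0.02q = 33 + 0.01q → q* = 5966.6667, p* = 92.6667.
At q = 3869: demand price = 212 − 0.02·3869 = 134.62; supply price = 33 + 0.01·3869 = 71.69.
Δq = 5966.6667 − 3869 = 2097.6667; wedge = 134.62 − 71.69 = 62.93.
DWL = ½ × 2097.6667 × 62.93 = €66003.08 thousand.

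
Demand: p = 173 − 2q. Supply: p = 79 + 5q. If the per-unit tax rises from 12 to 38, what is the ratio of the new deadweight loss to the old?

Competitive equilibrium: 173 − 2q = 79 + 5q → q* = 13.4286, p* = 146.1429.
For a per-unit tax t: Δq = t/7, so DWL = ½·t·(t/7) = t²/14.
At t = 12: DWL = 10.286. At t = 38: DWL = 103.143.
Ratio = (38/12)² = 10.028.

10.028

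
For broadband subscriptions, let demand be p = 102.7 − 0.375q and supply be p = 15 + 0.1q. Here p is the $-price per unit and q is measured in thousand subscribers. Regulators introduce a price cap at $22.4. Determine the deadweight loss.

$2906.84 thousand

Competitive equilibrium: 102.7 − 0.375q = 15 + 0.1q → q* = 184.63158, p* = 33.46316.
At the ceiling p = 22.4, quantity supplied = (22.4 − 15)/0.1 = 74.
Willingness to pay at q' = 74: 102.7 − 0.375·74 = 74.95.
Δq = 184.63158 − 74 = 110.63158; wedge = 74.95 − 22.4 = 52.55.
DWL = ½ × 110.63158 × 52.55 = $2906.84 thousand.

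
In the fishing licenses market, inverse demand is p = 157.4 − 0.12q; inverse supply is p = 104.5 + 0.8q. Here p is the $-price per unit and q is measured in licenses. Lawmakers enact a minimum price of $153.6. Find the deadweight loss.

Competitive equilibrium: 157.4 − 0.12q = 104.5 + 0.8q → q* = 57.5, p* = 150.5.
At the floor p = 153.6, quantity demanded = (157.4 − 153.6)/0.12 = 31.66667.
Sellers' marginal cost at q' = 31.66667: 104.5 + 0.8·31.66667 = 129.83334.
Δq = 57.5 − 31.66667 = 25.83333; wedge = 153.6 − 129.83334 = 23.76666.
Welfare loss = ½ × 25.83333 × 23.76666 = $306.99.

$306.99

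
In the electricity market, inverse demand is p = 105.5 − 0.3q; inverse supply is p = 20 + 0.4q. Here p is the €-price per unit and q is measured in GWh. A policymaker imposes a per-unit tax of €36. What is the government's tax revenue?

Competitive equilibrium: 105.5 − 0.3q = 20 + 0.4q → q* = 122.1429, p* = 68.8571.
With the tax, the buyer price exceeds the seller price by 36: (105.5 − 0.3q) − (20 + 0.4q) = 36 → q' = 70.7143.
Tax revenue = 36 × 70.7143 = €2545.71.

€2545.71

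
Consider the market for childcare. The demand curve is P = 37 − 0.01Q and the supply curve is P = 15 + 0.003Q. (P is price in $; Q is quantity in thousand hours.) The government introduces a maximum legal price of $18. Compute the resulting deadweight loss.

$3115.38 thousand

Competitive equilibrium: 37 − 0.01Q = 15 + 0.003Q → Q* = 1692.3077, P* = 20.0769.
At the ceiling P = 18, quantity supplied = (18 − 15)/0.003 = 1000.
Willingness to pay at Q' = 1000: 37 − 0.01·1000 = 27.
ΔQ = 1692.3077 − 1000 = 692.3077; wedge = 27 − 18 = 9.
DWL = ½ × 692.3077 × 9 = $3115.38 thousand.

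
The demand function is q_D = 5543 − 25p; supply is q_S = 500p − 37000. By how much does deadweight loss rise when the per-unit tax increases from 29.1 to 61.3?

In inverse form: demand p = 221.72 − 0.04q, supply p = 74 + 0.002q.
Competitive equilibrium: 221.72 − 0.04q = 74 + 0.002q → q* = 3517.1429, p* = 81.0343.
For a per-unit tax t: Δq = t/0.042, so DWL = ½·t·(t/0.042) = t²/0.084.
At t = 29.1: DWL = 10081.071. At t = 61.3: DWL = 44734.405.
Increase = 44734.405 − 10081.071 = 34653.33.

34653.33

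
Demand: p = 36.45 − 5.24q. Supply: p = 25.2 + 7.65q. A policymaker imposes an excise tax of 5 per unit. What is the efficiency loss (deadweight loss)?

0.97

Competitive equilibrium: 36.45 − 5.24q = 25.2 + 7.65q → q* = 0.8728, p* = 31.8767.
With the tax, the buyer price exceeds the seller price by 5: (36.45 − 5.24q) − (25.2 + 7.65q) = 5 → q' = 0.4849.
Δq = 0.8728 − 0.4849 = 0.3879; the wedge equals the tax, 5.
The triangle = ½ × 0.3879 × 5 = 0.97.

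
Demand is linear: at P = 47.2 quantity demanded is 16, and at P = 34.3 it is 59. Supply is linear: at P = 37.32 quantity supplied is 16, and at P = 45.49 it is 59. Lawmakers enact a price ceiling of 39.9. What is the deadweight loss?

10.62

Demand slope = (34.3 − 47.2)/(59 − 16) = −0.3, so P = 52 − 0.3Q.
Supply slope = (45.49 − 37.32)/(59 − 16) = 0.19, so P = 34.28 + 0.19Q.
Competitive equilibrium: 52 − 0.3Q = 34.28 + 0.19Q → Q* = 36.1633, P* = 41.151.
At the ceiling P = 39.9, quantity supplied = (39.9 − 34.28)/0.19 = 29.5789.
Willingness to pay at Q' = 29.5789: 52 − 0.3·29.5789 = 43.1263.
ΔQ = 36.1633 − 29.5789 = 6.5844; wedge = 43.1263 − 39.9 = 3.2263.
Welfare loss = ½ × 6.5844 × 3.2263 = 10.62.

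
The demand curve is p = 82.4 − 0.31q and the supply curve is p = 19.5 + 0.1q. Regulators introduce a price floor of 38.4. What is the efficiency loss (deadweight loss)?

27.01

Competitive equilibrium: 82.4 − 0.31q = 19.5 + 0.1q → q* = 153.4146, p* = 34.8415.
At the floor p = 38.4, quantity demanded = (82.4 − 38.4)/0.31 = 141.9355.
Sellers' marginal cost at q' = 141.9355: 19.5 + 0.1·141.9355 = 33.6936.
Δq = 153.4146 − 141.9355 = 11.4791; wedge = 38.4 − 33.6936 = 4.7064.
The triangle = ½ × 11.4791 × 4.7064 = 27.01.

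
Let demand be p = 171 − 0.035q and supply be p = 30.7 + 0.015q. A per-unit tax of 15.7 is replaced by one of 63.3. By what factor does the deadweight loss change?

Competitive equilibrium: 171 − 0.035q = 30.7 + 0.015q → q* = 2806, p* = 72.79.
For a per-unit tax t: Δq = t/0.05, so DWL = ½·t·(t/0.05) = t²/0.1.
At t = 15.7: DWL = 2464.9. At t = 63.3: DWL = 40068.9.
Ratio = (63.3/15.7)² = 16.256.

16.256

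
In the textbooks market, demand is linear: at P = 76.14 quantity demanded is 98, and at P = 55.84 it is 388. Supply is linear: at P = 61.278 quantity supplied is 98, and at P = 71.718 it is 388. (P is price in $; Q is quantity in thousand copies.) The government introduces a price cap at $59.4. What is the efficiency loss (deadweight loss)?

$1961.42 thousand

Demand slope = (55.84 − 76.14)/(388 − 98) = −0.07, so P = 83 − 0.07Q.
Supply slope = (71.718 − 61.278)/(388 − 98) = 0.036, so P = 57.75 + 0.036Q.
Competitive equilibrium: 83 − 0.07Q = 57.75 + 0.036Q → Q* = 238.2075, P* = 66.3255.
At the ceiling P = 59.4, quantity supplied = (59.4 − 57.75)/0.036 = 45.8333.
Willingness to pay at Q' = 45.8333: 83 − 0.07·45.8333 = 79.7917.
ΔQ = 238.2075 − 45.8333 = 192.3742; wedge = 79.7917 − 59.4 = 20.3917.
Deadweight loss = ½ × 192.3742 × 20.3917 = $1961.42 thousand.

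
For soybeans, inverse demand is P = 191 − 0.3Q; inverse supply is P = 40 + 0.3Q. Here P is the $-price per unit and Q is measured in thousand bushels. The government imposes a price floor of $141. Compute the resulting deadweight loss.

$2167.50 thousand

Competitive equilibrium: 191 − 0.3Q = 40 + 0.3Q → Q* = 251.6667, P* = 115.5.
At the floor P = 141, quantity demanded = (191 − 141)/0.3 = 166.6667.
Sellers' marginal cost at Q' = 166.6667: 40 + 0.3·166.6667 = 90.
ΔQ = 251.6667 − 166.6667 = 85; wedge = 141 − 90 = 51.
Welfare loss = ½ × 85 × 51 = $2167.50 thousand.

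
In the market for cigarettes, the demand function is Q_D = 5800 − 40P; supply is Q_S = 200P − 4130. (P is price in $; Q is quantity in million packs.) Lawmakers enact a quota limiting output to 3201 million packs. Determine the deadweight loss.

In inverse form: demand P = 145 − 0.025Q, supply P = 20.65 + 0.005Q.
Competitive equilibrium: 145 − 0.025Q = 20.65 + 0.005Q → Q* = 4145, P* = 41.375.
At Q = 3201: demand price = 145 − 0.025·3201 = 64.975; supply price = 20.65 + 0.005·3201 = 36.655.
ΔQ = 4145 − 3201 = 944; wedge = 64.975 − 36.655 = 28.32.
Deadweight loss = ½ × 944 × 28.32 = $13367.04 million.

$13367.04 million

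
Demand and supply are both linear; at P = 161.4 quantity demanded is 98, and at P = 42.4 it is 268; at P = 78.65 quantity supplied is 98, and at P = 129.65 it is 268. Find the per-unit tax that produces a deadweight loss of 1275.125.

Demand slope = (42.4 − 161.4)/(268 − 98) = −0.7, so P = 230 − 0.7Q.
Supply slope = (129.65 − 78.65)/(268 − 98) = 0.3, so P = 49.25 + 0.3Q.
Competitive equilibrium: 230 − 0.7Q = 49.25 + 0.3Q → Q* = 180.75, P* = 103.475.
A tax t gives ΔQ = t/1 and wedge t, so DWL = t²/2.
t²/2 = 1275.125 → t² = 2550.25 → t = 50.5.

50.5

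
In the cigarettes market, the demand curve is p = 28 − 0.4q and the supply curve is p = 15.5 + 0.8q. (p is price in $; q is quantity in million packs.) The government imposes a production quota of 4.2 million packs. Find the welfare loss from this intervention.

Competitive equilibrium: 28 − 0.4q = 15.5 + 0.8q → q* = 10.4167, p* = 23.8333.
At q = 4.2: demand price = 28 − 0.4·4.2 = 26.32; supply price = 15.5 + 0.8·4.2 = 18.86.
Δq = 10.4167 − 4.2 = 6.2167; wedge = 26.32 − 18.86 = 7.46.
The triangle = ½ × 6.2167 × 7.46 = $23.19 million.

$23.19 million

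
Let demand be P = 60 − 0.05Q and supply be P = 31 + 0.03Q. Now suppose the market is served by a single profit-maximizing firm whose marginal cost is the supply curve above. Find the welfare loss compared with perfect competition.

777.55

Competitive equilibrium: 60 − 0.05Q = 31 + 0.03Q → Q* = 362.5, P* = 41.875.
Marginal revenue: MR = 60 − 0.1Q. Set MR = MC: 60 − 0.1Q = 31 + 0.03Q → Q_m = 223.07692.
Price P_m = 60 − 0.05·223.07692 = 48.84615; MC(Q_m) = 31 + 0.03·223.07692 = 37.69231.
Competitive Q* = 362.5, so ΔQ = 139.42308; wedge = 48.84615 − 37.69231 = 11.15384.
The triangle = ½ × 139.42308 × 11.15384 = 777.55.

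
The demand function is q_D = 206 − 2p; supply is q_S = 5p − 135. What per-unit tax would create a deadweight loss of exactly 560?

28

In inverse form: demand p = 103 − 0.5q, supply p = 27 + 0.2q.
Competitive equilibrium: 103 − 0.5q = 27 + 0.2q → q* = 108.5714, p* = 48.7143.
A tax t gives Δq = t/0.7 and wedge t, so DWL = t²/1.4.
t²/1.4 = 560 → t² = 784 → t = 28.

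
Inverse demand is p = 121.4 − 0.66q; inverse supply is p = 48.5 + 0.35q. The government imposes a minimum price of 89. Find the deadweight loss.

Competitive equilibrium: 121.4 − 0.66q = 48.5 + 0.35q → q* = 72.1782, p* = 73.7624.
At the floor p = 89, quantity demanded = (121.4 − 89)/0.66 = 49.0909.
Sellers' marginal cost at q' = 49.0909: 48.5 + 0.35·49.0909 = 65.6818.
Δq = 72.1782 − 49.0909 = 23.0873; wedge = 89 − 65.6818 = 23.3182.
Welfare loss = ½ × 23.0873 × 23.3182 = 269.18.

269.18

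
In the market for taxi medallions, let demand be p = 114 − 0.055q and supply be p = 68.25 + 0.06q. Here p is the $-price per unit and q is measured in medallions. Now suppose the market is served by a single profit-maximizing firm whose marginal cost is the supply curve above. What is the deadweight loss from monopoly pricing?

Competitive equilibrium: 114 − 0.055q = 68.25 + 0.06q → q* = 397.82609, p* = 92.11957.
Marginal revenue: MR = 114 − 0.11q. Set MR = MC: 114 − 0.11q = 68.25 + 0.06q → q_m = 269.11765.
Price p_m = 114 − 0.055·269.11765 = 99.19853; MC(q_m) = 68.25 + 0.06·269.11765 = 84.39706.
Competitive q* = 397.82609, so Δq = 128.70844; wedge = 99.19853 − 84.39706 = 14.80147.
DWL = ½ × 128.70844 × 14.80147 = $952.54.

$952.54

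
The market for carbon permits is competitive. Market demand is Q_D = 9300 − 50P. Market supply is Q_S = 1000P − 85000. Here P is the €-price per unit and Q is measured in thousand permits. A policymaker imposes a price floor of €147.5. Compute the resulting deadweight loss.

€87365.01 thousand

In inverse form: demand P = 186 − 0.02Q, supply P = 85 + 0.001Q.
Competitive equilibrium: 186 − 0.02Q = 85 + 0.001Q → Q* = 4809.5238, P* = 89.8095.
At the floor P = 147.5, quantity demanded = (186 − 147.5)/0.02 = 1925.
Sellers' marginal cost at Q' = 1925: 85 + 0.001·1925 = 86.925.
ΔQ = 4809.5238 − 1925 = 2884.5238; wedge = 147.5 − 86.925 = 60.575.
Welfare loss = ½ × 2884.5238 × 60.575 = €87365.01 thousand.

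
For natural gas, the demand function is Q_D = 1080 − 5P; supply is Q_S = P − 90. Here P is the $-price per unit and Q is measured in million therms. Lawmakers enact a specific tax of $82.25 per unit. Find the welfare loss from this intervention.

$2818.78 million

In inverse form: demand P = 216 − 0.2Q, supply P = 90 + Q.
Competitive equilibrium: 216 − 0.2Q = 90 + Q → Q* = 105, P* = 195.
With the tax, the buyer price exceeds the seller price by 82.25: (216 − 0.2Q) − (90 + Q) = 82.25 → Q' = 36.4583.
ΔQ = 105 − 36.4583 = 68.5417; the wedge equals the tax, 82.25.
The triangle = ½ × 68.5417 × 82.25 = $2818.78 million.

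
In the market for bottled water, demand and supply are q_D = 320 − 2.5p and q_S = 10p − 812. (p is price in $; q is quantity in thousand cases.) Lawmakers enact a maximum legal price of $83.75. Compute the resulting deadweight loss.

$1159.40 thousand

In inverse form: demand p = 128 − 0.4q, supply p = 81.2 + 0.1q.
Competitive equilibrium: 128 − 0.4q = 81.2 + 0.1q → q* = 93.6, p* = 90.56.
At the ceiling p = 83.75, quantity supplied = (83.75 − 81.2)/0.1 = 25.5.
Willingness to pay at q' = 25.5: 128 − 0.4·25.5 = 117.8.
Δq = 93.6 − 25.5 = 68.1; wedge = 117.8 − 83.75 = 34.05.
DWL = ½ × 68.1 × 34.05 = $1159.40 thousand.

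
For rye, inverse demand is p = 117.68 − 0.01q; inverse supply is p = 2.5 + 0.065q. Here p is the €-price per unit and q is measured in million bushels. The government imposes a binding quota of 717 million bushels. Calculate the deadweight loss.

€25137.16 million

Competitive equilibrium: 117.68 − 0.01q = 2.5 + 0.065q → q* = 1535.7333, p* = 102.3227.
At q = 717: demand price = 117.68 − 0.01·717 = 110.51; supply price = 2.5 + 0.065·717 = 49.105.
Δq = 1535.7333 − 717 = 818.7333; wedge = 110.51 − 49.105 = 61.405.
Welfare loss = ½ × 818.7333 × 61.405 = €25137.16 million.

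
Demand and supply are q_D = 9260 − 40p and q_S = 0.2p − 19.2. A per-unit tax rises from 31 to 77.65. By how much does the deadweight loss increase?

In inverse form: demand p = 231.5 − 0.025q, supply p = 96 + 5q.
Competitive equilibrium: 231.5 − 0.025q = 96 + 5q → q* = 26.9652, p* = 230.8259.
For a per-unit tax t: Δq = t/5.025, so DWL = ½·t·(t/5.025) = t²/10.05.
At t = 31: DWL = 95.622. At t = 77.65: DWL = 599.952.
Increase = 599.952 − 95.622 = 504.33.

504.33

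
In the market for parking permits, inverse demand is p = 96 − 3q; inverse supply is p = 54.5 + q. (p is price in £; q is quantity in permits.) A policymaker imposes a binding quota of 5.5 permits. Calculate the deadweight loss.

£47.53

Competitive equilibrium: 96 − 3q = 54.5 + q → q* = 10.375, p* = 64.875.
At q = 5.5: demand price = 96 − 3·5.5 = 79.5; supply price = 54.5 + 1·5.5 = 60.
Δq = 10.375 − 5.5 = 4.875; wedge = 79.5 − 60 = 19.5.
The triangle = ½ × 4.875 × 19.5 = £47.53.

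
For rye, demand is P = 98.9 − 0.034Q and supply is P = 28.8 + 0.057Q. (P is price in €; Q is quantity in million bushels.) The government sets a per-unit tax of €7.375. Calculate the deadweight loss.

€298.85 million

Competitive equilibrium: 98.9 − 0.034Q = 28.8 + 0.057Q → Q* = 770.3297, P* = 72.7088.
With the tax, the buyer price exceeds the seller price by 7.375: (98.9 − 0.034Q) − (28.8 + 0.057Q) = 7.375 → Q' = 689.2857.
ΔQ = 770.3297 − 689.2857 = 81.044; the wedge equals the tax, 7.375.
The triangle = ½ × 81.044 × 7.375 = €298.85 million.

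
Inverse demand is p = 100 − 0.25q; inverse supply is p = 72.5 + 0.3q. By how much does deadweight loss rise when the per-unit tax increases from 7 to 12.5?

97.50

Competitive equilibrium: 100 − 0.25q = 72.5 + 0.3q → q* = 50, p* = 87.5.
For a per-unit tax t: Δq = t/0.55, so DWL = ½·t·(t/0.55) = t²/1.1.
At t = 7: DWL = 44.545. At t = 12.5: DWL = 142.045.
Increase = 142.045 − 44.545 = 97.50.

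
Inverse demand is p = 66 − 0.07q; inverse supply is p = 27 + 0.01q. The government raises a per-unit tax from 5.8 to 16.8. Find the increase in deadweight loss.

1553.75

Competitive equilibrium: 66 − 0.07q = 27 + 0.01q → q* = 487.5, p* = 31.875.
For a per-unit tax t: Δq = t/0.08, so DWL = ½·t·(t/0.08) = t²/0.16.
At t = 5.8: DWL = 210.25. At t = 16.8: DWL = 1764.
Increase = 1764 − 210.25 = 1553.75.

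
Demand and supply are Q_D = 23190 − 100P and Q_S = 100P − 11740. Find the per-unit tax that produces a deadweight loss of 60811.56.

In inverse form: demand P = 231.9 − 0.01Q, supply P = 117.4 + 0.01Q.
Competitive equilibrium: 231.9 − 0.01Q = 117.4 + 0.01Q → Q* = 5725, P* = 174.65.
A tax t gives ΔQ = t/0.02 and wedge t, so DWL = t²/0.04.
t²/0.04 = 60811.56 → t² = 2432.4624 → t = 49.32.

49.32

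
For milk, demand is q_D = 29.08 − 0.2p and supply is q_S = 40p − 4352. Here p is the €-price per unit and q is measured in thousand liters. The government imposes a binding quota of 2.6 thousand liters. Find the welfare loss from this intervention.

In inverse form: demand p = 145.4 − 5q, supply p = 108.8 + 0.025q.
Competitive equilibrium: 145.4 − 5q = 108.8 + 0.025q → q* = 7.2836, p* = 108.9821.
At q = 2.6: demand price = 145.4 − 5·2.6 = 132.4; supply price = 108.8 + 0.025·2.6 = 108.865.
Δq = 7.2836 − 2.6 = 4.6836; wedge = 132.4 − 108.865 = 23.535.
DWL = ½ × 4.6836 × 23.535 = €55.11 thousand.

€55.11 thousand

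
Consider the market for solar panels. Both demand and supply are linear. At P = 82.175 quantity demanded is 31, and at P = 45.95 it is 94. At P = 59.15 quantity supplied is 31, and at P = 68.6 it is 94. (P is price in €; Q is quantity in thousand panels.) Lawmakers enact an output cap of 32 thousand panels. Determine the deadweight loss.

Demand slope = (45.95 − 82.175)/(94 − 31) = −0.575, so P = 100 − 0.575Q.
Supply slope = (68.6 − 59.15)/(94 − 31) = 0.15, so P = 54.5 + 0.15Q.
Competitive equilibrium: 100 − 0.575Q = 54.5 + 0.15Q → Q* = 62.7586, P* = 63.9138.
At Q = 32: demand price = 100 − 0.575·32 = 81.6; supply price = 54.5 + 0.15·32 = 59.3.
ΔQ = 62.7586 − 32 = 30.7586; wedge = 81.6 − 59.3 = 22.3.
DWL = ½ × 30.7586 × 22.3 = €342.96 thousand.

€342.96 thousand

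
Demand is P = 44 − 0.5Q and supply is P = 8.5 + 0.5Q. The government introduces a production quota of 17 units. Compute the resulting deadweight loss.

Competitive equilibrium: 44 − 0.5Q = 8.5 + 0.5Q → Q* = 35.5, P* = 26.25.
At Q = 17: demand price = 44 − 0.5·17 = 35.5; supply price = 8.5 + 0.5·17 = 17.
ΔQ = 35.5 − 17 = 18.5; wedge = 35.5 − 17 = 18.5.
DWL = ½ × 18.5 × 18.5 = 171.125.

171.125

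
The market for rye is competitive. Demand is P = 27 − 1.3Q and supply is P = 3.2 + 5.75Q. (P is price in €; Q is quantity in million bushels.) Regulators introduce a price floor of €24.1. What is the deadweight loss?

€4.62 million

Competitive equilibrium: 27 − 1.3Q = 3.2 + 5.75Q → Q* = 3.3759, P* = 22.6113.
At the floor P = 24.1, quantity demanded = (27 − 24.1)/1.3 = 2.2308.
Sellers' marginal cost at Q' = 2.2308: 3.2 + 5.75·2.2308 = 16.0271.
ΔQ = 3.3759 − 2.2308 = 1.1451; wedge = 24.1 − 16.0271 = 8.0729.
Deadweight loss = ½ × 1.1451 × 8.0729 = €4.62 million.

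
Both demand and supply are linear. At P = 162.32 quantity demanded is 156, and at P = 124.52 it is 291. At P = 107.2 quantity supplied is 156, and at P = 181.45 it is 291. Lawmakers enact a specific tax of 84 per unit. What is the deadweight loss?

4250.60

Demand slope = (124.52 − 162.32)/(291 − 156) = −0.28, so P = 206 − 0.28Q.
Supply slope = (181.45 − 107.2)/(291 − 156) = 0.55, so P = 21.4 + 0.55Q.
Competitive equilibrium: 206 − 0.28Q = 21.4 + 0.55Q → Q* = 222.4096, P* = 143.7253.
With the tax, the buyer price exceeds the seller price by 84: (206 − 0.28Q) − (21.4 + 0.55Q) = 84 → Q' = 121.2048.
ΔQ = 222.4096 − 121.2048 = 101.2048; the wedge equals the tax, 84.
Welfare loss = ½ × 101.2048 × 84 = 4250.60.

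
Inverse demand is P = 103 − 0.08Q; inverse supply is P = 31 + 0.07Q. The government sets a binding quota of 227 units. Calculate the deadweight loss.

Competitive equilibrium: 103 − 0.08Q = 31 + 0.07Q → Q* = 480, P* = 64.6.
At Q = 227: demand price = 103 − 0.08·227 = 84.84; supply price = 31 + 0.07·227 = 46.89.
ΔQ = 480 − 227 = 253; wedge = 84.84 − 46.89 = 37.95.
The triangle = ½ × 253 × 37.95 = 4800.675.

4800.675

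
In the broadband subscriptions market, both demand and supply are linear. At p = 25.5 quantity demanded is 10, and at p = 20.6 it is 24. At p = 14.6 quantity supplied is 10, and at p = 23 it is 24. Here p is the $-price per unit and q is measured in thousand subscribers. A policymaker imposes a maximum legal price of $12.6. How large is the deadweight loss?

Demand slope = (20.6 − 25.5)/(24 − 10) = −0.35, so p = 29 − 0.35q.
Supply slope = (23 − 14.6)/(24 − 10) = 0.6, so p = 8.6 + 0.6q.
Competitive equilibrium: 29 − 0.35q = 8.6 + 0.6q → q* = 21.4737, p* = 21.4842.
At the ceiling p = 12.6, quantity supplied = (12.6 − 8.6)/0.6 = 6.6667.
Willingness to pay at q' = 6.6667: 29 − 0.35·6.6667 = 26.6667.
Δq = 21.4737 − 6.6667 = 14.807; wedge = 26.6667 − 12.6 = 14.0667.
The triangle = ½ × 14.807 × 14.0667 = $104.14 thousand.

$104.14 thousand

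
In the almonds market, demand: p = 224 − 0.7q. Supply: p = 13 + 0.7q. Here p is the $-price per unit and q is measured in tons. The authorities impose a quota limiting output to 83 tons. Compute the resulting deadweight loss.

$3209.66

Competitive equilibrium: 224 − 0.7q = 13 + 0.7q → q* = 150.7143, p* = 118.5.
At q = 83: demand price = 224 − 0.7·83 = 165.9; supply price = 13 + 0.7·83 = 71.1.
Δq = 150.7143 − 83 = 67.7143; wedge = 165.9 − 71.1 = 94.8.
The triangle = ½ × 67.7143 × 94.8 = $3209.66.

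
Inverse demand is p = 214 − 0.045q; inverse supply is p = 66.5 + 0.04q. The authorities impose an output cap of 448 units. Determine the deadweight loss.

70427.86

Competitive equilibrium: 214 − 0.045q = 66.5 + 0.04q → q* = 1735.2941, p* = 135.9118.
At q = 448: demand price = 214 − 0.045·448 = 193.84; supply price = 66.5 + 0.04·448 = 84.42.
Δq = 1735.2941 − 448 = 1287.2941; wedge = 193.84 − 84.42 = 109.42.
The triangle = ½ × 1287.2941 × 109.42 = 70427.86.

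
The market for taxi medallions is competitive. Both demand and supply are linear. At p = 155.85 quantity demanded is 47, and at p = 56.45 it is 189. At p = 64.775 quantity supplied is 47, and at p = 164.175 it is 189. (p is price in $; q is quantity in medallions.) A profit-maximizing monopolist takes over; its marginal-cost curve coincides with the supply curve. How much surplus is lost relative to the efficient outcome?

Demand slope = (56.45 − 155.85)/(189 − 47) = −0.7, so p = 188.75 − 0.7q.
Supply slope = (164.175 − 64.775)/(189 − 47) = 0.7, so p = 31.875 + 0.7q.
Competitive equilibrium: 188.75 − 0.7q = 31.875 + 0.7q → q* = 112.0536, p* = 110.3125.
Marginal revenue: MR = 188.75 − 1.4q. Set MR = MC: 188.75 − 1.4q = 31.875 + 0.7q → q_m = 74.7024.
Price p_m = 188.75 − 0.7·74.7024 = 136.4583; MC(q_m) = 31.875 + 0.7·74.7024 = 84.1667.
Competitive q* = 112.0536, so Δq = 37.3512; wedge = 136.4583 − 84.1667 = 52.2916.
DWL = ½ × 37.3512 × 52.2916 = $976.58.

$976.58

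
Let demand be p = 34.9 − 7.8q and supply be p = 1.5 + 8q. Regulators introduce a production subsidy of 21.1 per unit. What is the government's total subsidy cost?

72.78

Competitive equilibrium: 34.9 − 7.8q = 1.5 + 8q → q* = 2.1139, p* = 18.4114.
The subsidy lowers effective supply by 21.1: p = 8q − 19.6.
New quantity: 34.9 − 7.8q = 8q − 19.6 → q' = 3.4494.
Total subsidy cost = 21.1 × 3.4494 = 72.78.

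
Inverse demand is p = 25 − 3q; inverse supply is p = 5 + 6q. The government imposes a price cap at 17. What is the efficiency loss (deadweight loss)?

Competitive equilibrium: 25 − 3q = 5 + 6q → q* = 2.2222, p* = 18.3333.
At the ceiling p = 17, quantity supplied = (17 − 5)/6 = 2.
Willingness to pay at q' = 2: 25 − 3·2 = 19.
Δq = 2.2222 − 2 = 0.2222; wedge = 19 − 17 = 2.
Deadweight loss = ½ × 0.2222 × 2 = 0.22.

0.22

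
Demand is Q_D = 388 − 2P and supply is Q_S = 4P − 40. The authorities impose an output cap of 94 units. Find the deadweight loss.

8588.17

In inverse form: demand P = 194 − 0.5Q, supply P = 10 + 0.25Q.
Competitive equilibrium: 194 − 0.5Q = 10 + 0.25Q → Q* = 245.33333, P* = 71.33333.
At Q = 94: demand price = 194 − 0.5·94 = 147; supply price = 10 + 0.25·94 = 33.5.
ΔQ = 245.33333 − 94 = 151.33333; wedge = 147 − 33.5 = 113.5.
The triangle = ½ × 151.33333 × 113.5 = 8588.17.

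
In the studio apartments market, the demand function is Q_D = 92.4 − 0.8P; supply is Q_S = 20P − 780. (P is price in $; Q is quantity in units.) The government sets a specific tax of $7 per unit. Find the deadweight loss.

$18.85

In inverse form: demand P = 115.5 − 1.25Q, supply P = 39 + 0.05Q.
Competitive equilibrium: 115.5 − 1.25Q = 39 + 0.05Q → Q* = 58.8462, P* = 41.9423.
With the tax, the buyer price exceeds the seller price by 7: (115.5 − 1.25Q) − (39 + 0.05Q) = 7 → Q' = 53.4615.
ΔQ = 58.8462 − 53.4615 = 5.3847; the wedge equals the tax, 7.
The triangle = ½ × 5.3847 × 7 = $18.85.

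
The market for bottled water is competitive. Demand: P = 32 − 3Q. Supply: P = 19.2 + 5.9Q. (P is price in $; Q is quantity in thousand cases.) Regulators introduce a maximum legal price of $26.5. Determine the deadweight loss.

$0.18 thousand

Competitive equilibrium: 32 − 3Q = 19.2 + 5.9Q → Q* = 1.4382, P* = 27.6854.
At the ceiling P = 26.5, quantity supplied = (26.5 − 19.2)/5.9 = 1.2373.
Willingness to pay at Q' = 1.2373: 32 − 3·1.2373 = 28.2881.
ΔQ = 1.4382 − 1.2373 = 0.2009; wedge = 28.2881 − 26.5 = 1.7881.
Deadweight loss = ½ × 0.2009 × 1.7881 = $0.18 thousand.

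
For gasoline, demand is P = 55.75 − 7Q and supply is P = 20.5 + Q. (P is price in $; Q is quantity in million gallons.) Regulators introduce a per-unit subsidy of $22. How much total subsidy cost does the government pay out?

Competitive equilibrium: 55.75 − 7Q = 20.5 + Q → Q* = 4.4063, P* = 24.9063.
The subsidy lowers effective supply by 22: P = Q − 1.5.
New quantity: 55.75 − 7Q = Q − 1.5 → Q' = 7.1563.
Total subsidy cost = 22 × 7.1563 = $157.44 million.

$157.44 million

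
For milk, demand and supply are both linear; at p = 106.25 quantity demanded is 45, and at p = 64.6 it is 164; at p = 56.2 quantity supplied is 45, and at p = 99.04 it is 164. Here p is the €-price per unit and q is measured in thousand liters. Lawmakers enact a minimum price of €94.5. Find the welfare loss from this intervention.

Demand slope = (64.6 − 106.25)/(164 − 45) = −0.35, so p = 122 − 0.35q.
Supply slope = (99.04 − 56.2)/(164 − 45) = 0.36, so p = 40 + 0.36q.
Competitive equilibrium: 122 − 0.35q = 40 + 0.36q → q* = 115.493, p* = 81.5775.
At the floor p = 94.5, quantity demanded = (122 − 94.5)/0.35 = 78.5714.
Sellers' marginal cost at q' = 78.5714: 40 + 0.36·78.5714 = 68.2857.
Δq = 115.493 − 78.5714 = 36.9216; wedge = 94.5 − 68.2857 = 26.2143.
The triangle = ½ × 36.9216 × 26.2143 = €483.94 thousand.

€483.94 thousand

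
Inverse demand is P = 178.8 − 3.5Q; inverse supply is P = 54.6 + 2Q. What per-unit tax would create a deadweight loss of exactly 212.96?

48.4

Competitive equilibrium: 178.8 − 3.5Q = 54.6 + 2Q → Q* = 22.5818, P* = 99.7636.
A tax t gives ΔQ = t/5.5 and wedge t, so DWL = t²/11.
t²/11 = 212.96 → t² = 2342.56 → t = 48.4.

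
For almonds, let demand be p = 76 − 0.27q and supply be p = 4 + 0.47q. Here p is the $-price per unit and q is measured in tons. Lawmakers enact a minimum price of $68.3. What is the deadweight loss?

$1750.29

Competitive equilibrium: 76 − 0.27q = 4 + 0.47q → q* = 97.2973, p* = 49.7297.
At the floor p = 68.3, quantity demanded = (76 − 68.3)/0.27 = 28.5185.
Sellers' marginal cost at q' = 28.5185: 4 + 0.47·28.5185 = 17.4037.
Δq = 97.2973 − 28.5185 = 68.7788; wedge = 68.3 − 17.4037 = 50.8963.
Welfare loss = ½ × 68.7788 × 50.8963 = $1750.29.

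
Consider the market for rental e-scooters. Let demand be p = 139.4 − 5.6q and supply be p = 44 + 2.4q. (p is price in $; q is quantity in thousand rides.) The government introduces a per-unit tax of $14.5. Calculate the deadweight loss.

Competitive equilibrium: 139.4 − 5.6q = 44 + 2.4q → q* = 11.925, p* = 72.62.
With the tax, the buyer price exceeds the seller price by 14.5: (139.4 − 5.6q) − (44 + 2.4q) = 14.5 → q' = 10.1125.
Δq = 11.925 − 10.1125 = 1.8125; the wedge equals the tax, 14.5.
Deadweight loss = ½ × 1.8125 × 14.5 = $13.14 thousand.

$13.14 thousand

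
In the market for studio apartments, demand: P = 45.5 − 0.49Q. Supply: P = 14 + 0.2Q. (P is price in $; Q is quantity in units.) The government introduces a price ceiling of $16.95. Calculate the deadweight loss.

Competitive equilibrium: 45.5 − 0.49Q = 14 + 0.2Q → Q* = 45.6522, P* = 23.1304.
At the ceiling P = 16.95, quantity supplied = (16.95 − 14)/0.2 = 14.75.
Willingness to pay at Q' = 14.75: 45.5 − 0.49·14.75 = 38.2725.
ΔQ = 45.6522 − 14.75 = 30.9022; wedge = 38.2725 − 16.95 = 21.3225.
Welfare loss = ½ × 30.9022 × 21.3225 = $329.46.

$329.46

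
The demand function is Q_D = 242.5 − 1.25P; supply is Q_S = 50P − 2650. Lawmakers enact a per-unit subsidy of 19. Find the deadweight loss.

In inverse form: demand P = 194 − 0.8Q, supply P = 53 + 0.02Q.
Competitive equilibrium: 194 − 0.8Q = 53 + 0.02Q → Q* = 171.9512, P* = 56.439.
The subsidy lowers effective supply by 19: P = 34 + 0.02Q.
New quantity: 194 − 0.8Q = 34 + 0.02Q → Q' = 195.122.
Overproduction ΔQ = 195.122 − 171.9512 = 23.1708; wedge = subsidy = 19.
The triangle = ½ × 23.1708 × 19 = 220.12.

220.12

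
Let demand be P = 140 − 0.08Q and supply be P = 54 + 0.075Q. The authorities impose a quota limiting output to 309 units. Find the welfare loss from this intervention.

4683.84

Competitive equilibrium: 140 − 0.08Q = 54 + 0.075Q → Q* = 554.8387, P* = 95.6129.
At Q = 309: demand price = 140 − 0.08·309 = 115.28; supply price = 54 + 0.075·309 = 77.175.
ΔQ = 554.8387 − 309 = 245.8387; wedge = 115.28 − 77.175 = 38.105.
The triangle = ½ × 245.8387 × 38.105 = 4683.84.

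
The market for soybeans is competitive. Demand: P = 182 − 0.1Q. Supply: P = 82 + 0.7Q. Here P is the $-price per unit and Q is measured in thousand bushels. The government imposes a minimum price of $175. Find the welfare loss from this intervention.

$1210 thousand

Competitive equilibrium: 182 − 0.1Q = 82 + 0.7Q → Q* = 125, P* = 169.5.
At the floor P = 175, quantity demanded = (182 − 175)/0.1 = 70.
Sellers' marginal cost at Q' = 70: 82 + 0.7·70 = 131.
ΔQ = 125 − 70 = 55; wedge = 175 − 131 = 44.
The triangle = ½ × 55 × 44 = $1210 thousand.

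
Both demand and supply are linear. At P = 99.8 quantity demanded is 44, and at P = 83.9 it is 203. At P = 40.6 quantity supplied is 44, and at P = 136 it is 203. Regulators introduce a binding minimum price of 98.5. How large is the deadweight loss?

1792.86

Demand slope = (83.9 − 99.8)/(203 − 44) = −0.1, so P = 104.2 − 0.1Q.
Supply slope = (136 − 40.6)/(203 − 44) = 0.6, so P = 14.2 + 0.6Q.
Competitive equilibrium: 104.2 − 0.1Q = 14.2 + 0.6Q → Q* = 128.5714, P* = 91.3429.
At the floor P = 98.5, quantity demanded = (104.2 − 98.5)/0.1 = 57.
Sellers' marginal cost at Q' = 57: 14.2 + 0.6·57 = 48.4.
ΔQ = 128.5714 − 57 = 71.5714; wedge = 98.5 − 48.4 = 50.1.
Welfare loss = ½ × 71.5714 × 50.1 = 1792.86.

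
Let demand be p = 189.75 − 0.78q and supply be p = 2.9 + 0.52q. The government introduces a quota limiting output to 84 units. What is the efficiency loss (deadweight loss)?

Competitive equilibrium: 189.75 − 0.78q = 2.9 + 0.52q → q* = 143.7308, p* = 77.64.
At q = 84: demand price = 189.75 − 0.78·84 = 124.23; supply price = 2.9 + 0.52·84 = 46.58.
Δq = 143.7308 − 84 = 59.7308; wedge = 124.23 − 46.58 = 77.65.
The triangle = ½ × 59.7308 × 77.65 = 2319.05.

2319.05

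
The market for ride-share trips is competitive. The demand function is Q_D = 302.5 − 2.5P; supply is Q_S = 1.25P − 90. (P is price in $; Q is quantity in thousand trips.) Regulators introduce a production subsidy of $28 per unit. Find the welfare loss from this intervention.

$326.67 thousand

In inverse form: demand P = 121 − 0.4Q, supply P = 72 + 0.8Q.
Competitive equilibrium: 121 − 0.4Q = 72 + 0.8Q → Q* = 40.8333, P* = 104.6667.
The subsidy lowers effective supply by 28: P = 44 + 0.8Q.
New quantity: 121 − 0.4Q = 44 + 0.8Q → Q' = 64.1667.
Overproduction ΔQ = 64.1667 − 40.8333 = 23.3334; wedge = subsidy = 28.
Deadweight loss = ½ × 23.3334 × 28 = $326.67 thousand.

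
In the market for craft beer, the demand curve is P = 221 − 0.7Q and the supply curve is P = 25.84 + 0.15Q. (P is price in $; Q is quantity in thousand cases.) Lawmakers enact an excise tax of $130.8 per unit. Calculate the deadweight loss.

Competitive equilibrium: 221 − 0.7Q = 25.84 + 0.15Q → Q* = 229.6, P* = 60.28.
With the tax, the buyer price exceeds the seller price by 130.8: (221 − 0.7Q) − (25.84 + 0.15Q) = 130.8 → Q' = 75.7176.
ΔQ = 229.6 − 75.7176 = 153.8824; the wedge equals the tax, 130.8.
DWL = ½ × 153.8824 × 130.8 = $10063.91 thousand.

$10063.91 thousand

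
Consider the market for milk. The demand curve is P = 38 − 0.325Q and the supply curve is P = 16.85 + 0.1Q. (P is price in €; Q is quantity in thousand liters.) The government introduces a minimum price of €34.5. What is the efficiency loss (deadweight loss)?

Competitive equilibrium: 38 − 0.325Q = 16.85 + 0.1Q → Q* = 49.7647, P* = 21.8265.
At the floor P = 34.5, quantity demanded = (38 − 34.5)/0.325 = 10.7692.
Sellers' marginal cost at Q' = 10.7692: 16.85 + 0.1·10.7692 = 17.9269.
ΔQ = 49.7647 − 10.7692 = 38.9955; wedge = 34.5 − 17.9269 = 16.5731.
Deadweight loss = ½ × 38.9955 × 16.5731 = €323.14 thousand.

€323.14 thousand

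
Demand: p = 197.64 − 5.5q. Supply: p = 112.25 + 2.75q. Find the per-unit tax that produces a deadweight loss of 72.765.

34.65

Competitive equilibrium: 197.64 − 5.5q = 112.25 + 2.75q → q* = 10.3503, p* = 140.7133.
A tax t gives Δq = t/8.25 and wedge t, so DWL = t²/16.5.
t²/16.5 = 72.765 → t² = 1200.6225 → t = 34.65.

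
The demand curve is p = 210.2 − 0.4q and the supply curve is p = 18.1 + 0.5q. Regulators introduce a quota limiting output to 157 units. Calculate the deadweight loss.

Competitive equilibrium: 210.2 − 0.4q = 18.1 + 0.5q → q* = 213.4444, p* = 124.8222.
At q = 157: demand price = 210.2 − 0.4·157 = 147.4; supply price = 18.1 + 0.5·157 = 96.6.
Δq = 213.4444 − 157 = 56.4444; wedge = 147.4 − 96.6 = 50.8.
DWL = ½ × 56.4444 × 50.8 = 1433.69.

1433.69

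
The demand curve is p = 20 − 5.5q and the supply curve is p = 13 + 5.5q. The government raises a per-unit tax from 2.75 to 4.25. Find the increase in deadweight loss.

Competitive equilibrium: 20 − 5.5q = 13 + 5.5q → q* = 0.6364, p* = 16.5.
For a per-unit tax t: Δq = t/11, so DWL = ½·t·(t/11) = t²/22.
At t = 2.75: DWL = 0.344. At t = 4.25: DWL = 0.821.
Increase = 0.821 − 0.344 = 0.48.

0.48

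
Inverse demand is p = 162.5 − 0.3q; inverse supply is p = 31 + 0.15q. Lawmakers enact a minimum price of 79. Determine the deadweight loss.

Competitive equilibrium: 162.5 − 0.3q = 31 + 0.15q → q* = 292.2222, p* = 74.8333.
At the floor p = 79, quantity demanded = (162.5 − 79)/0.3 = 278.3333.
Sellers' marginal cost at q' = 278.3333: 31 + 0.15·278.3333 = 72.75.
Δq = 292.2222 − 278.3333 = 13.8889; wedge = 79 − 72.75 = 6.25.
DWL = ½ × 13.8889 × 6.25 = 43.40.

43.40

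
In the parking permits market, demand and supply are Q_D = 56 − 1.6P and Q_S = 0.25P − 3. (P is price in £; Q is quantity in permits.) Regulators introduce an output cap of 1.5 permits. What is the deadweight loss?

£27.89

In inverse form: demand P = 35 − 0.625Q, supply P = 12 + 4Q.
Competitive equilibrium: 35 − 0.625Q = 12 + 4Q → Q* = 4.973, P* = 31.8919.
At Q = 1.5: demand price = 35 − 0.625·1.5 = 34.0625; supply price = 12 + 4·1.5 = 18.
ΔQ = 4.973 − 1.5 = 3.473; wedge = 34.0625 − 18 = 16.0625.
Deadweight loss = ½ × 3.473 × 16.0625 = £27.89.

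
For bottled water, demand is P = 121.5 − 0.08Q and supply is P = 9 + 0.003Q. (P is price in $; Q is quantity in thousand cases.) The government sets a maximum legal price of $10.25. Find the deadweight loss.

Competitive equilibrium: 121.5 − 0.08Q = 9 + 0.003Q → Q* = 1355.42169, P* = 13.06627.
At the ceiling P = 10.25, quantity supplied = (10.25 − 9)/0.003 = 416.66667.
Willingness to pay at Q' = 416.66667: 121.5 − 0.08·416.66667 = 88.16667.
ΔQ = 1355.42169 − 416.66667 = 938.75502; wedge = 88.16667 − 10.25 = 77.91667.
Deadweight loss = ½ × 938.75502 × 77.91667 = $36572.33 thousand.

$36572.33 thousand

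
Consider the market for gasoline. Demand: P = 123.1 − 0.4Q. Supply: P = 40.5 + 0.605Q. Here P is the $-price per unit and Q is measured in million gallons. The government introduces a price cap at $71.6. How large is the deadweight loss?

Competitive equilibrium: 123.1 − 0.4Q = 40.5 + 0.605Q → Q* = 82.1891, P* = 90.2244.
At the ceiling P = 71.6, quantity supplied = (71.6 − 40.5)/0.605 = 51.405.
Willingness to pay at Q' = 51.405: 123.1 − 0.4·51.405 = 102.538.
ΔQ = 82.1891 − 51.405 = 30.7841; wedge = 102.538 − 71.6 = 30.938.
DWL = ½ × 30.7841 × 30.938 = $476.20 million.

$476.20 million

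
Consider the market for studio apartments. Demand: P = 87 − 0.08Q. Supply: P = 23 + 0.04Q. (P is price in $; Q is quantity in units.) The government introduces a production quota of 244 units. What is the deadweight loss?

$5022.83

Competitive equilibrium: 87 − 0.08Q = 23 + 0.04Q → Q* = 533.3333, P* = 44.3333.
At Q = 244: demand price = 87 − 0.08·244 = 67.48; supply price = 23 + 0.04·244 = 32.76.
ΔQ = 533.3333 − 244 = 289.3333; wedge = 67.48 − 32.76 = 34.72.
Deadweight loss = ½ × 289.3333 × 34.72 = $5022.83.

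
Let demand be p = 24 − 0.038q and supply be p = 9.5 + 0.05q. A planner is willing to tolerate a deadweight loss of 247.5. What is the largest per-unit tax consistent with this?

6.6

Competitive equilibrium: 24 − 0.038q = 9.5 + 0.05q → q* = 164.7727, p* = 17.7386.
A tax t gives Δq = t/0.088 and wedge t, so DWL = t²/0.176.
t²/0.176 = 247.5 → t² = 43.56 → t = 6.6.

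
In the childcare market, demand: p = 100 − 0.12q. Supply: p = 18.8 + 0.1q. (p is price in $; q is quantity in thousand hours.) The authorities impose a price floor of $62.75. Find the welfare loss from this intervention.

Competitive equilibrium: 100 − 0.12q = 18.8 + 0.1q → q* = 369.0909, p* = 55.7091.
At the floor p = 62.75, quantity demanded = (100 − 62.75)/0.12 = 310.4167.
Sellers' marginal cost at q' = 310.4167: 18.8 + 0.1·310.4167 = 49.8417.
Δq = 369.0909 − 310.4167 = 58.6742; wedge = 62.75 − 49.8417 = 12.9083.
The triangle = ½ × 58.6742 × 12.9083 = $378.69 thousand.

$378.69 thousand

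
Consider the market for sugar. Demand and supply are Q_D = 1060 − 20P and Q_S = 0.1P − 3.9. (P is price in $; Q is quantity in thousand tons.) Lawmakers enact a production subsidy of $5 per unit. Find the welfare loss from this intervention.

$1.24 thousand

In inverse form: demand P = 53 − 0.05Q, supply P = 39 + 10Q.
Competitive equilibrium: 53 − 0.05Q = 39 + 10Q → Q* = 1.393, P* = 52.9303.
The subsidy lowers effective supply by 5: P = 34 + 10Q.
New quantity: 53 − 0.05Q = 34 + 10Q → Q' = 1.8905.
Overproduction ΔQ = 1.8905 − 1.393 = 0.4975; wedge = subsidy = 5.
The triangle = ½ × 0.4975 × 5 = $1.24 thousand.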